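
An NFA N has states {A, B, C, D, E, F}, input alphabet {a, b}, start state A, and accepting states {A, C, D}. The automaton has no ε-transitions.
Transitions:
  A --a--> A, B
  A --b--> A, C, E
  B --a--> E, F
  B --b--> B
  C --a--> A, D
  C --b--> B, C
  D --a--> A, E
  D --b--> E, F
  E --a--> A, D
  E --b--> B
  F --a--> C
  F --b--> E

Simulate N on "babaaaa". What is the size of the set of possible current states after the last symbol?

6

Start: {A}
read b: {A, C, E}
read a: {A, B, D}
read b: {A, B, C, E, F}
read a: {A, B, C, D, E, F}
read a: {A, B, C, D, E, F}
read a: {A, B, C, D, E, F}
read a: {A, B, C, D, E, F}
Final reachable set {A, B, C, D, E, F} has 6 states.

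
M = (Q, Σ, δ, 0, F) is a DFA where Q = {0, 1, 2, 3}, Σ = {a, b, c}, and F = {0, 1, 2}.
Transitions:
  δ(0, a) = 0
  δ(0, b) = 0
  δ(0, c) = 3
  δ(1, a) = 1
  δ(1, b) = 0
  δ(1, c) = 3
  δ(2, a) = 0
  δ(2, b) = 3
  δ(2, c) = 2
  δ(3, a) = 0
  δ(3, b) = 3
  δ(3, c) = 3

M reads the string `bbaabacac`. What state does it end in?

3

0 --b--> 0
0 --b--> 0
0 --a--> 0
0 --a--> 0
0 --b--> 0
0 --a--> 0
0 --c--> 3
3 --a--> 0
0 --c--> 3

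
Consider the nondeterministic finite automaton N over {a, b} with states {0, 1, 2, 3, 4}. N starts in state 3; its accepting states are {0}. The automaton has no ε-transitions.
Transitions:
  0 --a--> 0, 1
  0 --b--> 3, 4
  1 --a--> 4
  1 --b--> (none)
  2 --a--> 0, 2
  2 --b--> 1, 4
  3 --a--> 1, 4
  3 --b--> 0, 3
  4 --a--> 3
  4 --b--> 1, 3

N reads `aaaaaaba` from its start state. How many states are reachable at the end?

Start: {3}
read a: {1, 4}
read a: {3, 4}
read a: {1, 3, 4}
read a: {1, 3, 4}
read a: {1, 3, 4}
read a: {1, 3, 4}
read b: {0, 1, 3}
read a: {0, 1, 4}
Final reachable set {0, 1, 4} has 3 states.

3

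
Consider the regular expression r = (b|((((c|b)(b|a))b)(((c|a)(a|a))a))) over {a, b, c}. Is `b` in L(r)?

The left alternative b matches b.

yes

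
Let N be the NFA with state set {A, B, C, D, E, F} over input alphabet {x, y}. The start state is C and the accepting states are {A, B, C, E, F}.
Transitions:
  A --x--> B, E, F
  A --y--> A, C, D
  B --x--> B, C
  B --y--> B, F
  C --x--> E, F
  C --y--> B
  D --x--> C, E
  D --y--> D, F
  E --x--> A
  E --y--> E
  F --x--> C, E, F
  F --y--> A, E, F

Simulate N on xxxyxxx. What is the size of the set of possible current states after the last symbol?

5

Start: {C}
read x: {E, F}
read x: {A, C, E, F}
read x: {A, B, C, E, F}
read y: {A, B, C, D, E, F}
read x: {A, B, C, E, F}
read x: {A, B, C, E, F}
read x: {A, B, C, E, F}
Final reachable set {A, B, C, E, F} has 5 states.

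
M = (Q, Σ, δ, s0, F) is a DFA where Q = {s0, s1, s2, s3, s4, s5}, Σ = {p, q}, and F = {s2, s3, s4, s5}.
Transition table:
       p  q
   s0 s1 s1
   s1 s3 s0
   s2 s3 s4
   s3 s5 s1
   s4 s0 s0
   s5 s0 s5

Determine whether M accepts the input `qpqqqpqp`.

accepted

s0 --q--> s1
s1 --p--> s3
s3 --q--> s1
s1 --q--> s0
s0 --q--> s1
s1 --p--> s3
s3 --q--> s1
s1 --p--> s3
End in state s3, which is an accepting state.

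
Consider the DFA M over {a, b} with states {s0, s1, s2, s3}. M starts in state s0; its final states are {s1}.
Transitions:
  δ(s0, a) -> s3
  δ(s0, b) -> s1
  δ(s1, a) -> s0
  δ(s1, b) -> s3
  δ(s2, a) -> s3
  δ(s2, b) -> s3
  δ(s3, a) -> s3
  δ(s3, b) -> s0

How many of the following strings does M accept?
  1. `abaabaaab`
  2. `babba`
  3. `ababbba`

0

`abaabaaab`: rejected
`babba`: rejected
`ababbba`: rejected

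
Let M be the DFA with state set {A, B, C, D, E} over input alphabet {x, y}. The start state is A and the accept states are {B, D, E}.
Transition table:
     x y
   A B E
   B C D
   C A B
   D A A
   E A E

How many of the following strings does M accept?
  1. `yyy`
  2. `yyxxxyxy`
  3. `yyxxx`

2

`yyy`: accepted
`yyxxxyxy`: accepted
`yyxxx`: rejected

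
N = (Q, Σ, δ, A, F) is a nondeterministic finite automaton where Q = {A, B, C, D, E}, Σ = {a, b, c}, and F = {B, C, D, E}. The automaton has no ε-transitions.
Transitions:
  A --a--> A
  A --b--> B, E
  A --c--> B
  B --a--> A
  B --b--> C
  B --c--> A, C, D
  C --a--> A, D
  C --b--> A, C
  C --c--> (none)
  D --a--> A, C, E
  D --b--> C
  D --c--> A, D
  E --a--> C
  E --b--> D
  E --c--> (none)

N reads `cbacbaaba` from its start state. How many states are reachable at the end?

4

Start: {A}
read c: {B}
read b: {C}
read a: {A, D}
read c: {A, B, D}
read b: {B, C, E}
read a: {A, C, D}
read a: {A, C, D, E}
read b: {A, B, C, D, E}
read a: {A, C, D, E}
Final reachable set {A, C, D, E} has 4 states.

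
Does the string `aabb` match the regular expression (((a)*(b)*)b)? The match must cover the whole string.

Split as aab·b: ((a)*(b)*) matches aab and b matches b.

yes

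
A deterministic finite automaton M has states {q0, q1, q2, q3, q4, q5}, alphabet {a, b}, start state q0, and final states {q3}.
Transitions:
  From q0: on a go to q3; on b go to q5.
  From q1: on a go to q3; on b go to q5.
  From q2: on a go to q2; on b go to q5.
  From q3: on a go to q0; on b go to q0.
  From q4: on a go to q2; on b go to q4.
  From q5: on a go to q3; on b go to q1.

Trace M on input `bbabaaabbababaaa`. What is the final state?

q3

q0 --b--> q5
q5 --b--> q1
q1 --a--> q3
q3 --b--> q0
q0 --a--> q3
q3 --a--> q0
q0 --a--> q3
q3 --b--> q0
q0 --b--> q5
q5 --a--> q3
q3 --b--> q0
q0 --a--> q3
q3 --b--> q0
q0 --a--> q3
q3 --a--> q0
q0 --a--> q3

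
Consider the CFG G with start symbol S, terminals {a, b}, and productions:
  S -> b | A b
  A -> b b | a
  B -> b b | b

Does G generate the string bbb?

yes

S ⇒ Ab ⇒ bbb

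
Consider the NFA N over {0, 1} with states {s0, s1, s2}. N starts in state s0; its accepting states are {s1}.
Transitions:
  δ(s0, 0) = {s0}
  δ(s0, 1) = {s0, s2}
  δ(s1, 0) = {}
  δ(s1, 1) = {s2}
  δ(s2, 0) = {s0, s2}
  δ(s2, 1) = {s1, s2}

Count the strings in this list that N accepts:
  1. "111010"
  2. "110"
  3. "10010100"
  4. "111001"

1

"111010": rejected
"110": rejected
"10010100": rejected
"111001": accepted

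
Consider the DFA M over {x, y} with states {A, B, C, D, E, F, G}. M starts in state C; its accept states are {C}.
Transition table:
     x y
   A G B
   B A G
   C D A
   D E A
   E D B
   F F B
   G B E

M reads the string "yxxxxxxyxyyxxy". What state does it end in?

C --y--> A
A --x--> G
G --x--> B
B --x--> A
A --x--> G
G --x--> B
B --x--> A
A --y--> B
B --x--> A
A --y--> B
B --y--> G
G --x--> B
B --x--> A
A --y--> B

B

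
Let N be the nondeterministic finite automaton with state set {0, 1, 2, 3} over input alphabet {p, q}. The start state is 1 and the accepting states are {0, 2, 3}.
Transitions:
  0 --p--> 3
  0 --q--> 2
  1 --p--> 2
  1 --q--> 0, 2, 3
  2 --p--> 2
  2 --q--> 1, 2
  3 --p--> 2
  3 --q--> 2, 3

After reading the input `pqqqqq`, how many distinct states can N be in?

Start: {1}
read p: {2}
read q: {1, 2}
read q: {0, 1, 2, 3}
read q: {0, 1, 2, 3}
read q: {0, 1, 2, 3}
read q: {0, 1, 2, 3}
Final reachable set {0, 1, 2, 3} has 4 states.

4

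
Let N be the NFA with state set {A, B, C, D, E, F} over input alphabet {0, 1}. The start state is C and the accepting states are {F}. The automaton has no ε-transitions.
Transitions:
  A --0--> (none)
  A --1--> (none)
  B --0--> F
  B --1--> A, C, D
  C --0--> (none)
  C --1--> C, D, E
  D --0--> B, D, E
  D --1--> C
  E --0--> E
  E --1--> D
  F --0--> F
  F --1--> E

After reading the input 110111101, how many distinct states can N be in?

Start: {C}
read 1: {C, D, E}
read 1: {C, D, E}
read 0: {B, D, E}
read 1: {A, C, D}
read 1: {C, D, E}
read 1: {C, D, E}
read 1: {C, D, E}
read 0: {B, D, E}
read 1: {A, C, D}
Final reachable set {A, C, D} has 3 states.

3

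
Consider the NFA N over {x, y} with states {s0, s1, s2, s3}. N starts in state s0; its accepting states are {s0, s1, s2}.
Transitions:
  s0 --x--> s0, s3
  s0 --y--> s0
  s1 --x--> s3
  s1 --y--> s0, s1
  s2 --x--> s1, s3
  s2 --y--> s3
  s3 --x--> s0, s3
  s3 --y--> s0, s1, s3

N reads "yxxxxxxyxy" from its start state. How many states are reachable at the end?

Start: {s0}
read y: {s0}
read x: {s0, s3}
read x: {s0, s3}
read x: {s0, s3}
read x: {s0, s3}
read x: {s0, s3}
read x: {s0, s3}
read y: {s0, s1, s3}
read x: {s0, s3}
read y: {s0, s1, s3}
Final reachable set {s0, s1, s3} has 3 states.

3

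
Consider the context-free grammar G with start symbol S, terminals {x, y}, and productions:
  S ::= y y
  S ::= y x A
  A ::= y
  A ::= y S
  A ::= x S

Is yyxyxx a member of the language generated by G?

no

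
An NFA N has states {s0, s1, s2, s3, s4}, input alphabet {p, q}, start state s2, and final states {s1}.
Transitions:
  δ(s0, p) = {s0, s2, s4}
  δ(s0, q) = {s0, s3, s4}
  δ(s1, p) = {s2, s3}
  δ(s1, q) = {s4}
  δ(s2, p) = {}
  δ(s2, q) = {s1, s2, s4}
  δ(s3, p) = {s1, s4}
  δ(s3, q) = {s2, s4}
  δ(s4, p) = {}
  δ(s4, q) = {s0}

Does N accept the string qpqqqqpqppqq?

accepted

Start: {s2}
read q: {s1, s2, s4}
read p: {s2, s3}
read q: {s1, s2, s4}
read q: {s0, s1, s2, s4}
read q: {s0, s1, s2, s3, s4}
read q: {s0, s1, s2, s3, s4}
read p: {s0, s1, s2, s3, s4}
read q: {s0, s1, s2, s3, s4}
read p: {s0, s1, s2, s3, s4}
read p: {s0, s1, s2, s3, s4}
read q: {s0, s1, s2, s3, s4}
read q: {s0, s1, s2, s3, s4}
Reachable ∩ accepting = {s1} — nonempty.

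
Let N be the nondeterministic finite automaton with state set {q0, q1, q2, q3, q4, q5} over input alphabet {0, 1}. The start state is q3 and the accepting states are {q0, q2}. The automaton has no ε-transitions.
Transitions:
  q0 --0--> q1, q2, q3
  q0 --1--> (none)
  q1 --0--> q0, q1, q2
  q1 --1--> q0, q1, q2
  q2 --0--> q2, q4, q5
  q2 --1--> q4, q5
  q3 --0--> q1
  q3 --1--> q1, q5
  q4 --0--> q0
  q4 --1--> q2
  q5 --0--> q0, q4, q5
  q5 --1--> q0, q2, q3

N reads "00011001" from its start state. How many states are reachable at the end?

6

Start: {q3}
read 0: {q1}
read 0: {q0, q1, q2}
read 0: {q0, q1, q2, q3, q4, q5}
read 1: {q0, q1, q2, q3, q4, q5}
read 1: {q0, q1, q2, q3, q4, q5}
read 0: {q0, q1, q2, q3, q4, q5}
read 0: {q0, q1, q2, q3, q4, q5}
read 1: {q0, q1, q2, q3, q4, q5}
Final reachable set {q0, q1, q2, q3, q4, q5} has 6 states.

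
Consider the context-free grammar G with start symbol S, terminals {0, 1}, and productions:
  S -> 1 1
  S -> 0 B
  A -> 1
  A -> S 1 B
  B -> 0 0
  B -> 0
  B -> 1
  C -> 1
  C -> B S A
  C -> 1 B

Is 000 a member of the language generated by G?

yes

S ⇒ 0B ⇒ 000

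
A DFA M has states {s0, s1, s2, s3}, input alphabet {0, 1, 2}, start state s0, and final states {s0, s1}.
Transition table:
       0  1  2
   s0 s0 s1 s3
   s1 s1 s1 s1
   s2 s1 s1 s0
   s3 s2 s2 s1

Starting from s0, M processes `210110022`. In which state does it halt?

s0 --2--> s3
s3 --1--> s2
s2 --0--> s1
s1 --1--> s1
s1 --1--> s1
s1 --0--> s1
s1 --0--> s1
s1 --2--> s1
s1 --2--> s1

s1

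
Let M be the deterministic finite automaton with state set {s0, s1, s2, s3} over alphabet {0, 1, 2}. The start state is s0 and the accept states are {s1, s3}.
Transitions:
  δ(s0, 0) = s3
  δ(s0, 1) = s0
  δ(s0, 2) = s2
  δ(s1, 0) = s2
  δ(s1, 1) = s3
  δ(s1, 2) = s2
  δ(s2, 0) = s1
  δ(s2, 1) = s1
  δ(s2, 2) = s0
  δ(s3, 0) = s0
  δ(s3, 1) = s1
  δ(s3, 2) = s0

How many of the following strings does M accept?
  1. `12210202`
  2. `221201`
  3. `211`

`12210202`: rejected
`221201`: accepted
`211`: accepted

2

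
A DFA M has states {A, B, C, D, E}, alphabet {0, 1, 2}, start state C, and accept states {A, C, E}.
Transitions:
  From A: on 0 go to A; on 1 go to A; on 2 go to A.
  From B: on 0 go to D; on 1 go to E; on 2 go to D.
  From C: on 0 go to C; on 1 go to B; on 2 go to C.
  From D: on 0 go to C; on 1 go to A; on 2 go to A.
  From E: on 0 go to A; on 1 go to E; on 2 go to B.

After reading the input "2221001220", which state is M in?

C --2--> C
C --2--> C
C --2--> C
C --1--> B
B --0--> D
D --0--> C
C --1--> B
B --2--> D
D --2--> A
A --0--> A

A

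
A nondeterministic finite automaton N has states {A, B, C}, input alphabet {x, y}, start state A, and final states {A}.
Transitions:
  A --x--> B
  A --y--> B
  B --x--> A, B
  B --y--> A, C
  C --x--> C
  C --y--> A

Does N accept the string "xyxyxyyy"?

accepted

Start: {A}
read x: {B}
read y: {A, C}
read x: {B, C}
read y: {A, C}
read x: {B, C}
read y: {A, C}
read y: {A, B}
read y: {A, B, C}
Reachable ∩ accepting = {A} — nonempty.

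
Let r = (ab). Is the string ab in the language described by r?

Split as a·b: a matches a and b matches b.

yes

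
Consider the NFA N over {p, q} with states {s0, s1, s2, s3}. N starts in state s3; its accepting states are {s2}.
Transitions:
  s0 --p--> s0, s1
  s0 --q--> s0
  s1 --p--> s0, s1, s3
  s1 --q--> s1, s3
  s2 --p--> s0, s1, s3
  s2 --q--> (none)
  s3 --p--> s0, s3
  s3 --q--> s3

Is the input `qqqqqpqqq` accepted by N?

Start: {s3}
read q: {s3}
read q: {s3}
read q: {s3}
read q: {s3}
read q: {s3}
read p: {s0, s3}
read q: {s0, s3}
read q: {s0, s3}
read q: {s0, s3}
Reachable ∩ accepting = {} — empty.

rejected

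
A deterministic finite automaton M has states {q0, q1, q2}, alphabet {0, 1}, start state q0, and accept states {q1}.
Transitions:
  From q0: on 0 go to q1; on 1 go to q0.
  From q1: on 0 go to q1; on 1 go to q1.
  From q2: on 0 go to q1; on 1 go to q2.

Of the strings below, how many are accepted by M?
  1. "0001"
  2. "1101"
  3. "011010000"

"0001": accepted
"1101": accepted
"011010000": accepted

3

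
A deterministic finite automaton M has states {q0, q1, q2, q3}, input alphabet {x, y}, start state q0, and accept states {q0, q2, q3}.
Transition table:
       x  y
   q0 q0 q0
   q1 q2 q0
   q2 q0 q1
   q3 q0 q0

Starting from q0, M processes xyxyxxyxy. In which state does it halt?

q0 --x--> q0
q0 --y--> q0
q0 --x--> q0
q0 --y--> q0
q0 --x--> q0
q0 --x--> q0
q0 --y--> q0
q0 --x--> q0
q0 --y--> q0

q0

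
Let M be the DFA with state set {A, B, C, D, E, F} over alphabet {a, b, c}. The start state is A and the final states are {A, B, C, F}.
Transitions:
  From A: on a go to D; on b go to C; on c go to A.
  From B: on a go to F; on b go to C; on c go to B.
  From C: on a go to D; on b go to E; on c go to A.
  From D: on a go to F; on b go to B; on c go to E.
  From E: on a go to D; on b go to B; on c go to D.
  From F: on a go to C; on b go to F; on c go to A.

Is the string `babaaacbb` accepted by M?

accepted

A --b--> C
C --a--> D
D --b--> B
B --a--> F
F --a--> C
C --a--> D
D --c--> E
E --b--> B
B --b--> C
End in state C, which is an accepting state.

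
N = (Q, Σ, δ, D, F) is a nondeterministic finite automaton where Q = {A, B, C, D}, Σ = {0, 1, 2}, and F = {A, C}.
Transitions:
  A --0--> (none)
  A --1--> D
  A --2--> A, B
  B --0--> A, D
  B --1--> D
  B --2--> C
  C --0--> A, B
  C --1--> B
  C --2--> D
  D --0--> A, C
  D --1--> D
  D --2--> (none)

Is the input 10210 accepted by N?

accepted

Start: {D}
read 1: {D}
read 0: {A, C}
read 2: {A, B, D}
read 1: {D}
read 0: {A, C}
Reachable ∩ accepting = {A, C} — nonempty.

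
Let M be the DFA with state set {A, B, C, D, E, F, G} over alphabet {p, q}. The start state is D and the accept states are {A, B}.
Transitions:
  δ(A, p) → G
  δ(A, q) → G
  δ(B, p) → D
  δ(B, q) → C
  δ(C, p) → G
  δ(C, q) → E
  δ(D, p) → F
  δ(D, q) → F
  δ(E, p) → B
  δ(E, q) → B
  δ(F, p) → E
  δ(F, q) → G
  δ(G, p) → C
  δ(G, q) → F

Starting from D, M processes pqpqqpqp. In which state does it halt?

D --p--> F
F --q--> G
G --p--> C
C --q--> E
E --q--> B
B --p--> D
D --q--> F
F --p--> E

E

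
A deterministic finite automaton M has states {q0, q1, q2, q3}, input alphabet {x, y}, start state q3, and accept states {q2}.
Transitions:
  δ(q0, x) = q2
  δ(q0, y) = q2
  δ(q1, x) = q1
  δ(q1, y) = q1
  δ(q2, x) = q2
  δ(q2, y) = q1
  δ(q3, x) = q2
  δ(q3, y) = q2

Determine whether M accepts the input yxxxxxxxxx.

q3 --y--> q2
q2 --x--> q2
q2 --x--> q2
q2 --x--> q2
q2 --x--> q2
q2 --x--> q2
q2 --x--> q2
q2 --x--> q2
q2 --x--> q2
q2 --x--> q2
End in state q2, which is an accepting state.

accepted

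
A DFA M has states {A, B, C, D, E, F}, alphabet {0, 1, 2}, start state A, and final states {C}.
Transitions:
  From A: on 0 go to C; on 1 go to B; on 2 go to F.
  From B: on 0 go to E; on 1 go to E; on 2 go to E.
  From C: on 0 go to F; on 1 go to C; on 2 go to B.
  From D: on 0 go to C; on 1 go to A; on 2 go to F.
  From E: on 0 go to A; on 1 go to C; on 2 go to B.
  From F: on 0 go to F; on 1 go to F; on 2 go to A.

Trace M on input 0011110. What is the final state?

F

A --0--> C
C --0--> F
F --1--> F
F --1--> F
F --1--> F
F --1--> F
F --0--> F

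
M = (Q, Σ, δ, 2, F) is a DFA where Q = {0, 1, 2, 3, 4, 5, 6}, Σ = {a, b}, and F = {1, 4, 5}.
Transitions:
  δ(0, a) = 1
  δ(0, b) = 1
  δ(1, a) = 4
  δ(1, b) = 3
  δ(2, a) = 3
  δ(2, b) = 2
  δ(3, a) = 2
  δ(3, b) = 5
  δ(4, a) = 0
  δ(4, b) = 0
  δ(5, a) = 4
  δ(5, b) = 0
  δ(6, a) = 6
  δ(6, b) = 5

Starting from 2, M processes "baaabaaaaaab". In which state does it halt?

2 --b--> 2
2 --a--> 3
3 --a--> 2
2 --a--> 3
3 --b--> 5
5 --a--> 4
4 --a--> 0
0 --a--> 1
1 --a--> 4
4 --a--> 0
0 --a--> 1
1 --b--> 3

3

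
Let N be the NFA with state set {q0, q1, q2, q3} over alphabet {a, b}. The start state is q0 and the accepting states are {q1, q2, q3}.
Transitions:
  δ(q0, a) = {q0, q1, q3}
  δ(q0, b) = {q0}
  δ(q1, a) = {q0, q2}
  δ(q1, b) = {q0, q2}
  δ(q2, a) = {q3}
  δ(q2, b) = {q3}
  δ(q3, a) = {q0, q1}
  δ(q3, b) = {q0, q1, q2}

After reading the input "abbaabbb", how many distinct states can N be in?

Start: {q0}
read a: {q0, q1, q3}
read b: {q0, q1, q2}
read b: {q0, q2, q3}
read a: {q0, q1, q3}
read a: {q0, q1, q2, q3}
read b: {q0, q1, q2, q3}
read b: {q0, q1, q2, q3}
read b: {q0, q1, q2, q3}
Final reachable set {q0, q1, q2, q3} has 4 states.

4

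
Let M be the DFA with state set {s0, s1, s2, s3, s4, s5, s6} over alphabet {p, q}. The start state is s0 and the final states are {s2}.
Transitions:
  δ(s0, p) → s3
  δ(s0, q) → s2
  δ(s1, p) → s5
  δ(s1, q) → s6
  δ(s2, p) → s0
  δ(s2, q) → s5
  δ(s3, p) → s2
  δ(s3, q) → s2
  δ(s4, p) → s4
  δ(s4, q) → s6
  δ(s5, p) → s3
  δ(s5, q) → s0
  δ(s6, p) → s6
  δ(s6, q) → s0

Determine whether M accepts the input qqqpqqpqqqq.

s0 --q--> s2
s2 --q--> s5
s5 --q--> s0
s0 --p--> s3
s3 --q--> s2
s2 --q--> s5
s5 --p--> s3
s3 --q--> s2
s2 --q--> s5
s5 --q--> s0
s0 --q--> s2
End in state s2, which is an accepting state.

accepted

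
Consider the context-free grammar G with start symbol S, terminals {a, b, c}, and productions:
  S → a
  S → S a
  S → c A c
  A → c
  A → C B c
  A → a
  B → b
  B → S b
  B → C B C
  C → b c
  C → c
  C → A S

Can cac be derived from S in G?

S ⇒ cAc ⇒ cac

yes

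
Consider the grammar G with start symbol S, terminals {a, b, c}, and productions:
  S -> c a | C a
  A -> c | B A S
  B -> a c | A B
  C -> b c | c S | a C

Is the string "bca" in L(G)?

yes

S ⇒ Ca ⇒ bca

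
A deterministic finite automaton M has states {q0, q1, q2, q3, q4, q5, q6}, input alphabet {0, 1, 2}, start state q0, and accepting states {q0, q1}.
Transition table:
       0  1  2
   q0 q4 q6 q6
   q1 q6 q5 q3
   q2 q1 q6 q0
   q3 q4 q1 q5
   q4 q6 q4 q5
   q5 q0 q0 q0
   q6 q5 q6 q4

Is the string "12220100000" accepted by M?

q0 --1--> q6
q6 --2--> q4
q4 --2--> q5
q5 --2--> q0
q0 --0--> q4
q4 --1--> q4
q4 --0--> q6
q6 --0--> q5
q5 --0--> q0
q0 --0--> q4
q4 --0--> q6
End in state q6, which is not an accepting state.

rejected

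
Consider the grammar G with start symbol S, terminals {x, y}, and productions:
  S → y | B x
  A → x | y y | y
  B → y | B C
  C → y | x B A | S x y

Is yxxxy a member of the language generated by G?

no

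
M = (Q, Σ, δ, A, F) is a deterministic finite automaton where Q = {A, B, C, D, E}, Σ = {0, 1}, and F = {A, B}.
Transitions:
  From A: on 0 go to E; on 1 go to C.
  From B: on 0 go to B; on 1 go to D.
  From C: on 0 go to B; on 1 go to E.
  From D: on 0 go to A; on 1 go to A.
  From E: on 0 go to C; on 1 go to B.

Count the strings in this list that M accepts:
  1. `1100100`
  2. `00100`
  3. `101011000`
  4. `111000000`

`1100100`: rejected
`00100`: accepted
`101011000`: accepted
`111000000`: accepted

3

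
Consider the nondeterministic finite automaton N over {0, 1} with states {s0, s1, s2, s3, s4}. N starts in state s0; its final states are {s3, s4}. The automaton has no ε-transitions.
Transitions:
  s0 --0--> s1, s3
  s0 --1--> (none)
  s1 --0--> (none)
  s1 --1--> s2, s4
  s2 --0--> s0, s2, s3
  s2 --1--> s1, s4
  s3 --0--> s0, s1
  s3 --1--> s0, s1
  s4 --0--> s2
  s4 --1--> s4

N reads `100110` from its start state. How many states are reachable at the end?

0

Start: {s0}
read 1: {}
The reachable set is empty and stays empty for the remaining 5 symbols.
Final reachable set {} has 0 states.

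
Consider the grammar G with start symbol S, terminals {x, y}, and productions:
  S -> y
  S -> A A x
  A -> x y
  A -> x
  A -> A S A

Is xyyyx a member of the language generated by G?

no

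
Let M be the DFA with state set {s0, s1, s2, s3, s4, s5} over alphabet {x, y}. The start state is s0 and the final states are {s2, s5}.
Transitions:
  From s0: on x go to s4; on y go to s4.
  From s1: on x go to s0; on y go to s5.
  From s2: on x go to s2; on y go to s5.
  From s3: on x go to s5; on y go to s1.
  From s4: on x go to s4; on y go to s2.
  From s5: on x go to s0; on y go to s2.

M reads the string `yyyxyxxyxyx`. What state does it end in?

s0 --y--> s4
s4 --y--> s2
s2 --y--> s5
s5 --x--> s0
s0 --y--> s4
s4 --x--> s4
s4 --x--> s4
s4 --y--> s2
s2 --x--> s2
s2 --y--> s5
s5 --x--> s0

s0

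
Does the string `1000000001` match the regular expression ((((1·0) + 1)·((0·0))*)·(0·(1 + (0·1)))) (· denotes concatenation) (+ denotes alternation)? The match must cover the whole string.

yes

Split as 1000000·001: (((1·0)+1)·((0·0))*) matches 1000000 and (0·(1+(0·1))) matches 001.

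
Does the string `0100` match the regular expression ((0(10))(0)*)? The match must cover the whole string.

Split as 010·0: (0(10)) matches 010 and (0)* matches 0.

yes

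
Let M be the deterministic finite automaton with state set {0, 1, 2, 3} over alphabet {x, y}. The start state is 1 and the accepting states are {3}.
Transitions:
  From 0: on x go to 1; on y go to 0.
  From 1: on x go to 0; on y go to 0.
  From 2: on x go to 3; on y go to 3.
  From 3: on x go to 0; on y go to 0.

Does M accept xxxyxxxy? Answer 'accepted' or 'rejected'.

rejected

1 --x--> 0
0 --x--> 1
1 --x--> 0
0 --y--> 0
0 --x--> 1
1 --x--> 0
0 --x--> 1
1 --y--> 0
End in state 0, which is not an accepting state.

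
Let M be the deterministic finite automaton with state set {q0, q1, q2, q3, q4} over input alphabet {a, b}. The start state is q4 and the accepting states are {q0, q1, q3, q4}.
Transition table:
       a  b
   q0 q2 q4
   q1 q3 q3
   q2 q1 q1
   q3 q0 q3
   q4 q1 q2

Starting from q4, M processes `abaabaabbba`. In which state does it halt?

q3

q4 --a--> q1
q1 --b--> q3
q3 --a--> q0
q0 --a--> q2
q2 --b--> q1
q1 --a--> q3
q3 --a--> q0
q0 --b--> q4
q4 --b--> q2
q2 --b--> q1
q1 --a--> q3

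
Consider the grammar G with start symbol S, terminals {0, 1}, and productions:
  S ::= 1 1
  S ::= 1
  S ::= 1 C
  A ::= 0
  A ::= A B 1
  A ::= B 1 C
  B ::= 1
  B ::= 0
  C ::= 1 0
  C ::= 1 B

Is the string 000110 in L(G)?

no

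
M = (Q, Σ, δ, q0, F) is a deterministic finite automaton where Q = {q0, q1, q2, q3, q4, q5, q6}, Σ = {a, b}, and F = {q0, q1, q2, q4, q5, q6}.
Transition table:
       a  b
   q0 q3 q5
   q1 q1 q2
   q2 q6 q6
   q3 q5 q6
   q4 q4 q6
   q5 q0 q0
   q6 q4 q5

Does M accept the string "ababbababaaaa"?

accepted

q0 --a--> q3
q3 --b--> q6
q6 --a--> q4
q4 --b--> q6
q6 --b--> q5
q5 --a--> q0
q0 --b--> q5
q5 --a--> q0
q0 --b--> q5
q5 --a--> q0
q0 --a--> q3
q3 --a--> q5
q5 --a--> q0
End in state q0, which is an accepting state.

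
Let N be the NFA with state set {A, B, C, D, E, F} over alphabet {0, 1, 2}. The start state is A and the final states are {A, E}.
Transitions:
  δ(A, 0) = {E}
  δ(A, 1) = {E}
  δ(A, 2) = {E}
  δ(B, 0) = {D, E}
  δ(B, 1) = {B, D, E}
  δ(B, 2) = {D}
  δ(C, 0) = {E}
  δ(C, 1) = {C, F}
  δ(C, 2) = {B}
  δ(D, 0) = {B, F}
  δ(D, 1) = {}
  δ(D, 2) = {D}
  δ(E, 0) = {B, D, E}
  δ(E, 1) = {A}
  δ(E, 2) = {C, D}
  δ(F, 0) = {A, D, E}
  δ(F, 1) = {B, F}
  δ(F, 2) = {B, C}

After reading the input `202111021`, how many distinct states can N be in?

6

Start: {A}
read 2: {E}
read 0: {B, D, E}
read 2: {C, D}
read 1: {C, F}
read 1: {B, C, F}
read 1: {B, C, D, E, F}
read 0: {A, B, D, E, F}
read 2: {B, C, D, E}
read 1: {A, B, C, D, E, F}
Final reachable set {A, B, C, D, E, F} has 6 states.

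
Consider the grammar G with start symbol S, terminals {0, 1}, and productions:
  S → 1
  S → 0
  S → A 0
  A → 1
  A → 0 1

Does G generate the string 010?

S ⇒ A0 ⇒ 010

yes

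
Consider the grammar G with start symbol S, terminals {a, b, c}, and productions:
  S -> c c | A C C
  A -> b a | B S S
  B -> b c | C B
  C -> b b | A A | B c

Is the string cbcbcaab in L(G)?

no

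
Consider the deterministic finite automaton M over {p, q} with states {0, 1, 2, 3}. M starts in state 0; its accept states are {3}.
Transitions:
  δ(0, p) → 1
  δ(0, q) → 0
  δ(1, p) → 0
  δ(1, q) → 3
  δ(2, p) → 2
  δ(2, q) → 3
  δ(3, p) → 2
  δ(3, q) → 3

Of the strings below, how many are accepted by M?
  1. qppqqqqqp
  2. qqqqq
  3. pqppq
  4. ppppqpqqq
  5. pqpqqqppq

qppqqqqqp: rejected
qqqqq: rejected
pqppq: accepted
ppppqpqqq: accepted
pqpqqqppq: accepted

3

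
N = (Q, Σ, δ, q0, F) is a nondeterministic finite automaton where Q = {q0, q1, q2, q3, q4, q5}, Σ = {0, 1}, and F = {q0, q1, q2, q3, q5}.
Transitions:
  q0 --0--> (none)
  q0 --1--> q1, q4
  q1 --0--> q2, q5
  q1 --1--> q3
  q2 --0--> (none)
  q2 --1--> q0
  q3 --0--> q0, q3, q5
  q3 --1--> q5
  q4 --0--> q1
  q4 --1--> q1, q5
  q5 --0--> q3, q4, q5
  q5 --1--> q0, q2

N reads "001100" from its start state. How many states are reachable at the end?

Start: {q0}
read 0: {}
The reachable set is empty and stays empty for the remaining 5 symbols.
Final reachable set {} has 0 states.

0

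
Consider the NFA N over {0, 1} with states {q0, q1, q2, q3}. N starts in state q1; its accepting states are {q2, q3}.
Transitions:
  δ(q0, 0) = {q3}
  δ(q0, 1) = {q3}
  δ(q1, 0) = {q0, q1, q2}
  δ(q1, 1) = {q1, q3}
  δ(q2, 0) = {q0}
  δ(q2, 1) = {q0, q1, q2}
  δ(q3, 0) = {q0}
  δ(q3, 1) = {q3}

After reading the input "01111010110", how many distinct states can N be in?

4

Start: {q1}
read 0: {q0, q1, q2}
read 1: {q0, q1, q2, q3}
read 1: {q0, q1, q2, q3}
read 1: {q0, q1, q2, q3}
read 1: {q0, q1, q2, q3}
read 0: {q0, q1, q2, q3}
read 1: {q0, q1, q2, q3}
read 0: {q0, q1, q2, q3}
read 1: {q0, q1, q2, q3}
read 1: {q0, q1, q2, q3}
read 0: {q0, q1, q2, q3}
Final reachable set {q0, q1, q2, q3} has 4 states.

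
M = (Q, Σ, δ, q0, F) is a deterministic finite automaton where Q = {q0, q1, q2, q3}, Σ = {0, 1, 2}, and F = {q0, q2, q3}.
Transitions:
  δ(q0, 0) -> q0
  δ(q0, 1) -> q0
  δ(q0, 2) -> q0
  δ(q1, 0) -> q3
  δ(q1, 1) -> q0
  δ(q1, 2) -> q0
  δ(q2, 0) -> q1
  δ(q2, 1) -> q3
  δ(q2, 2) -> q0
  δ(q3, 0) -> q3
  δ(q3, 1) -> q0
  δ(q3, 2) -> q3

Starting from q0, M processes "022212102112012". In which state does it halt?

q0 --0--> q0
q0 --2--> q0
q0 --2--> q0
q0 --2--> q0
q0 --1--> q0
q0 --2--> q0
q0 --1--> q0
q0 --0--> q0
q0 --2--> q0
q0 --1--> q0
q0 --1--> q0
q0 --2--> q0
q0 --0--> q0
q0 --1--> q0
q0 --2--> q0

q0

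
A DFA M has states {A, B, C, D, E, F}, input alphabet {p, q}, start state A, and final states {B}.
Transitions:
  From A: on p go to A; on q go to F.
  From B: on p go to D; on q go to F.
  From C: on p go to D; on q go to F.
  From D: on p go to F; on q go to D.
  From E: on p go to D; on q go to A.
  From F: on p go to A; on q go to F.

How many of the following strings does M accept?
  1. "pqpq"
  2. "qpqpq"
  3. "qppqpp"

"pqpq": rejected
"qpqpq": rejected
"qppqpp": rejected

0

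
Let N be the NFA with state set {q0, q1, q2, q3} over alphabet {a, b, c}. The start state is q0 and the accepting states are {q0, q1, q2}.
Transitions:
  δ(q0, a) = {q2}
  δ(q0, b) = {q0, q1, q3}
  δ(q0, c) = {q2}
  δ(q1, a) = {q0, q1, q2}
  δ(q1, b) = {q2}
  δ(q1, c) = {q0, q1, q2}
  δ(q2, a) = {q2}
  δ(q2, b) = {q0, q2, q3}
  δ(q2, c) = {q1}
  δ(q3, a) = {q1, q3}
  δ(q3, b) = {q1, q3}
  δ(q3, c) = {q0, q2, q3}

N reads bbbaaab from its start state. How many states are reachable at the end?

4

Start: {q0}
read b: {q0, q1, q3}
read b: {q0, q1, q2, q3}
read b: {q0, q1, q2, q3}
read a: {q0, q1, q2, q3}
read a: {q0, q1, q2, q3}
read a: {q0, q1, q2, q3}
read b: {q0, q1, q2, q3}
Final reachable set {q0, q1, q2, q3} has 4 states.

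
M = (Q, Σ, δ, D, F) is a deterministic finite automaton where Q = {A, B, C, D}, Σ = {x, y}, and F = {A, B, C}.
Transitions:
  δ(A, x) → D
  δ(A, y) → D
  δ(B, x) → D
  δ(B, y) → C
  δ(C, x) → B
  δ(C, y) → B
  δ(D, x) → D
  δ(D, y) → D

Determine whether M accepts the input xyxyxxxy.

rejected

D --x--> D
D --y--> D
D --x--> D
D --y--> D
D --x--> D
D --x--> D
D --x--> D
D --y--> D
End in state D, which is not an accepting state.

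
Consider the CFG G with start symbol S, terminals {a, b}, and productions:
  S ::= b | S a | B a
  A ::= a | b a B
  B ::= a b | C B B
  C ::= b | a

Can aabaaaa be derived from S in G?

no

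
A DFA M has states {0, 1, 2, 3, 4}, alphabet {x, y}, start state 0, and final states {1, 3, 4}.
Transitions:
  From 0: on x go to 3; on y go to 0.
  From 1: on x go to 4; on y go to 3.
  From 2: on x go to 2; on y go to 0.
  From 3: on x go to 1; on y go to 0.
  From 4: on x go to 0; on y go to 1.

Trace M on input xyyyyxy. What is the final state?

0

0 --x--> 3
3 --y--> 0
0 --y--> 0
0 --y--> 0
0 --y--> 0
0 --x--> 3
3 --y--> 0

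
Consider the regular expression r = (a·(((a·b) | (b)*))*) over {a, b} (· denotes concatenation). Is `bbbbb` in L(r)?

No split of bbbbb into u·v has a matching u and (((a·b)|(b)*))* matching v.

no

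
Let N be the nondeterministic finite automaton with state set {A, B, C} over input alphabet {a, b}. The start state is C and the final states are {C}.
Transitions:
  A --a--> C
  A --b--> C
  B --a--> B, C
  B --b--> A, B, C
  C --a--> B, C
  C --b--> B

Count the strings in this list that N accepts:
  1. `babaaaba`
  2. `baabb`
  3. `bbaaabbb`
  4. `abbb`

4

`babaaaba`: accepted
`baabb`: accepted
`bbaaabbb`: accepted
`abbb`: accepted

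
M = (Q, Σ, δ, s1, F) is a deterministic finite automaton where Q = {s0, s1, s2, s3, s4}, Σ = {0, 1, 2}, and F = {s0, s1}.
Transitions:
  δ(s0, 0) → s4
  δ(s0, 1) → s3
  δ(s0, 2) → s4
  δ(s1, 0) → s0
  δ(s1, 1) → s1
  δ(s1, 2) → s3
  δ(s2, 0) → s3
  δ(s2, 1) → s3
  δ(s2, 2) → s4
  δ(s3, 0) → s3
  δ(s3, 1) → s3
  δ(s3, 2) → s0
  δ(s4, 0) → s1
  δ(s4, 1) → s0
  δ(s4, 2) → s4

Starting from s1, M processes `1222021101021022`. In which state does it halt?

s1 --1--> s1
s1 --2--> s3
s3 --2--> s0
s0 --2--> s4
s4 --0--> s1
s1 --2--> s3
s3 --1--> s3
s3 --1--> s3
s3 --0--> s3
s3 --1--> s3
s3 --0--> s3
s3 --2--> s0
s0 --1--> s3
s3 --0--> s3
s3 --2--> s0
s0 --2--> s4

s4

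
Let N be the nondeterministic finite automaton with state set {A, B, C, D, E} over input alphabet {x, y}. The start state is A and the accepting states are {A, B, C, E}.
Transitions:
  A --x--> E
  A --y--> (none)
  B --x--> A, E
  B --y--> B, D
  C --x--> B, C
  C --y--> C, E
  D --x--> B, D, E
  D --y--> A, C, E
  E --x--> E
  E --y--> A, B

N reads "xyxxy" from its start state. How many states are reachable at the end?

2

Start: {A}
read x: {E}
read y: {A, B}
read x: {A, E}
read x: {E}
read y: {A, B}
Final reachable set {A, B} has 2 states.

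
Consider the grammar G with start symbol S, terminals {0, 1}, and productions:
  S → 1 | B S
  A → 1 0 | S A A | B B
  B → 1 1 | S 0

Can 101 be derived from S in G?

yes

S ⇒ BS ⇒ S0S ⇒ 10S ⇒ 101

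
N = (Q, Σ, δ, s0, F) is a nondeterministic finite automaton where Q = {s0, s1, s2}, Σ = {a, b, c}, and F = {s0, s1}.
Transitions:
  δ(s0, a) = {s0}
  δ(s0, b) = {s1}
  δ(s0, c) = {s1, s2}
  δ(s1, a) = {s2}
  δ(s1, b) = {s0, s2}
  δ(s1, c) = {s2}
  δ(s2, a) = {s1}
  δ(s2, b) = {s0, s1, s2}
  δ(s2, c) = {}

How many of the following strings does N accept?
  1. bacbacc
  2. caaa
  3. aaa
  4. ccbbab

bacbacc: rejected
caaa: accepted
aaa: accepted
ccbbab: accepted

3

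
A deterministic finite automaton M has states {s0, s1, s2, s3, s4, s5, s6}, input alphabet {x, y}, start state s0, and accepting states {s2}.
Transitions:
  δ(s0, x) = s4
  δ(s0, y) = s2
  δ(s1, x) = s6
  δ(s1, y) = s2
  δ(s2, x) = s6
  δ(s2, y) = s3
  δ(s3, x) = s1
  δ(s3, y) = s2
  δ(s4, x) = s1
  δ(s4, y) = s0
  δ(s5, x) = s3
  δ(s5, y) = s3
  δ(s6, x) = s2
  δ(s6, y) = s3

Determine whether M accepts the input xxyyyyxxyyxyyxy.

s0 --x--> s4
s4 --x--> s1
s1 --y--> s2
s2 --y--> s3
s3 --y--> s2
s2 --y--> s3
s3 --x--> s1
s1 --x--> s6
s6 --y--> s3
s3 --y--> s2
s2 --x--> s6
s6 --y--> s3
s3 --y--> s2
s2 --x--> s6
s6 --y--> s3
End in state s3, which is not an accepting state.

rejected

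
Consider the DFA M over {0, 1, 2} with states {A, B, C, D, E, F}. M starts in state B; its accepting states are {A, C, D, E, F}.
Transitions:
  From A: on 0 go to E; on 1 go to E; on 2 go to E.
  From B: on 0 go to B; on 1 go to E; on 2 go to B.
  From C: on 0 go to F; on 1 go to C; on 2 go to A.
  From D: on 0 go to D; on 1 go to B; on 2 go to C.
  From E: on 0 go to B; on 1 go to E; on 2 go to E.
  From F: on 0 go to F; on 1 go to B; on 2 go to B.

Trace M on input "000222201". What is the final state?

B --0--> B
B --0--> B
B --0--> B
B --2--> B
B --2--> B
B --2--> B
B --2--> B
B --0--> B
B --1--> E

E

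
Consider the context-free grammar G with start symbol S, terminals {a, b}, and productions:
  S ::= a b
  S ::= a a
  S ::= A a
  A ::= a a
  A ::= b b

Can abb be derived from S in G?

no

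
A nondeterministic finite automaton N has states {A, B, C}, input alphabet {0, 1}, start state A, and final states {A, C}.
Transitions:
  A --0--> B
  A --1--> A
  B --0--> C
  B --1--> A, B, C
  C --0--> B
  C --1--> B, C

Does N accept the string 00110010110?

accepted

Start: {A}
read 0: {B}
read 0: {C}
read 1: {B, C}
read 1: {A, B, C}
read 0: {B, C}
read 0: {B, C}
read 1: {A, B, C}
read 0: {B, C}
read 1: {A, B, C}
read 1: {A, B, C}
read 0: {B, C}
Reachable ∩ accepting = {C} — nonempty.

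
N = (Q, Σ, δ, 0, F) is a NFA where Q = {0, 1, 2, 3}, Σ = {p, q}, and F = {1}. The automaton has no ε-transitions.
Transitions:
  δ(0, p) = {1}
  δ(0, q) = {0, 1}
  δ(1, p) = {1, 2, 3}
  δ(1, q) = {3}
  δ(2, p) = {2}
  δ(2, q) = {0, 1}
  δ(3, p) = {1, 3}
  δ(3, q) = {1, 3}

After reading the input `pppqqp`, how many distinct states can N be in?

Start: {0}
read p: {1}
read p: {1, 2, 3}
read p: {1, 2, 3}
read q: {0, 1, 3}
read q: {0, 1, 3}
read p: {1, 2, 3}
Final reachable set {1, 2, 3} has 3 states.

3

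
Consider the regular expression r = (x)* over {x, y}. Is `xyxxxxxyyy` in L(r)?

xyxxxxxyyy cannot be split into zero or more pieces each matching x.

no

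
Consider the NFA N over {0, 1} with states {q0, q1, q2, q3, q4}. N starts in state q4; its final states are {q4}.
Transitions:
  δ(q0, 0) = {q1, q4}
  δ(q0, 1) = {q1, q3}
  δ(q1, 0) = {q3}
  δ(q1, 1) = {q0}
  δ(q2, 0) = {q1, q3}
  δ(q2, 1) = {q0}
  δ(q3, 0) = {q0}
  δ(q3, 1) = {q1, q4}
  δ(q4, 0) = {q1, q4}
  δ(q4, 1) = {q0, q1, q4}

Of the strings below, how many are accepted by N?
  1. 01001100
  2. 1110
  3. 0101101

01001100: accepted
1110: accepted
0101101: accepted

3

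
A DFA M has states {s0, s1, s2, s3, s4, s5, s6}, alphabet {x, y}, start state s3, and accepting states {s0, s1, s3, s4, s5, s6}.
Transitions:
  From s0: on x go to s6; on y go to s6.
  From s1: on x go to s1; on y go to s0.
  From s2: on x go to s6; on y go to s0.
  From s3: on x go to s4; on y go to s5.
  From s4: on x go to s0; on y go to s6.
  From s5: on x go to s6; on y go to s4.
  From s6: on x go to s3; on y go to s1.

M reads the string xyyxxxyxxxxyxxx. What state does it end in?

s0

s3 --x--> s4
s4 --y--> s6
s6 --y--> s1
s1 --x--> s1
s1 --x--> s1
s1 --x--> s1
s1 --y--> s0
s0 --x--> s6
s6 --x--> s3
s3 --x--> s4
s4 --x--> s0
s0 --y--> s6
s6 --x--> s3
s3 --x--> s4
s4 --x--> s0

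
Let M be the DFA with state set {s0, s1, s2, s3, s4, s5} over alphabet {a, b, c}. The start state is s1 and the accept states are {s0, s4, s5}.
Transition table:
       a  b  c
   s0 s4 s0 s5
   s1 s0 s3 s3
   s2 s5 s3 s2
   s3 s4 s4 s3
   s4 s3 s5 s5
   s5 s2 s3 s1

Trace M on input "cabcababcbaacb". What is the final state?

s1 --c--> s3
s3 --a--> s4
s4 --b--> s5
s5 --c--> s1
s1 --a--> s0
s0 --b--> s0
s0 --a--> s4
s4 --b--> s5
s5 --c--> s1
s1 --b--> s3
s3 --a--> s4
s4 --a--> s3
s3 --c--> s3
s3 --b--> s4

s4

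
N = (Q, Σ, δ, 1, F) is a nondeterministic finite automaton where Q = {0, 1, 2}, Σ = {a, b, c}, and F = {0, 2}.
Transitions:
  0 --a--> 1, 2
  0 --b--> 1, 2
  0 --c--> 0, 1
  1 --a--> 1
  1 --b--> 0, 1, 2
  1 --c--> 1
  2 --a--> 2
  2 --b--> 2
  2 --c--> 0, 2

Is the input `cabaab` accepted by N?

Start: {1}
read c: {1}
read a: {1}
read b: {0, 1, 2}
read a: {1, 2}
read a: {1, 2}
read b: {0, 1, 2}
Reachable ∩ accepting = {0, 2} — nonempty.

accepted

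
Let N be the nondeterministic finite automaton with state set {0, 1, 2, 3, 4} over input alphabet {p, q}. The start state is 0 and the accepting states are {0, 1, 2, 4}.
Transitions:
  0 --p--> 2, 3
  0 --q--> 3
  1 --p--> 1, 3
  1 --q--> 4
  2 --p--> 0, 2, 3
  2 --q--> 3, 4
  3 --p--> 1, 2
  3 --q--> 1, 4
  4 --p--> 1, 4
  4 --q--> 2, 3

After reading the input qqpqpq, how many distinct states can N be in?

Start: {0}
read q: {3}
read q: {1, 4}
read p: {1, 3, 4}
read q: {1, 2, 3, 4}
read p: {0, 1, 2, 3, 4}
read q: {1, 2, 3, 4}
Final reachable set {1, 2, 3, 4} has 4 states.

4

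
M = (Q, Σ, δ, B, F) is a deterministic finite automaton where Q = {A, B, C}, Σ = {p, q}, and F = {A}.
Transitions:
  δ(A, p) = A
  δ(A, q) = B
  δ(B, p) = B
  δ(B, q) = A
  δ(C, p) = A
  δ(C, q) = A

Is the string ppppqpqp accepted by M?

B --p--> B
B --p--> B
B --p--> B
B --p--> B
B --q--> A
A --p--> A
A --q--> B
B --p--> B
End in state B, which is not an accepting state.

rejected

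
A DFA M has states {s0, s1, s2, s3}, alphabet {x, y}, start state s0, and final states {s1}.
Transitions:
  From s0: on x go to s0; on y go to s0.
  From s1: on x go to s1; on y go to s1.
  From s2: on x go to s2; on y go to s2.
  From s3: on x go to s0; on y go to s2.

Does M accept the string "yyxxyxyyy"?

s0 --y--> s0
s0 --y--> s0
s0 --x--> s0
s0 --x--> s0
s0 --y--> s0
s0 --x--> s0
s0 --y--> s0
s0 --y--> s0
s0 --y--> s0
End in state s0, which is not an accepting state.

rejected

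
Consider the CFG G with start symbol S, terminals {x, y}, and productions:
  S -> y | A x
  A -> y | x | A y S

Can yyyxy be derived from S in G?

no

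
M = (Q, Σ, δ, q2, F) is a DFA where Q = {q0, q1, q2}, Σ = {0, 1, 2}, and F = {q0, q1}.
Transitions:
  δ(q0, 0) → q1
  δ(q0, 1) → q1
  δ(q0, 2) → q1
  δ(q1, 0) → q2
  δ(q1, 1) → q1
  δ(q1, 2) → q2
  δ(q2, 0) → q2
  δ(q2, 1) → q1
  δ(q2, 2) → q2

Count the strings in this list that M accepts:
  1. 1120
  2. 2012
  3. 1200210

1120: rejected
2012: rejected
1200210: rejected

0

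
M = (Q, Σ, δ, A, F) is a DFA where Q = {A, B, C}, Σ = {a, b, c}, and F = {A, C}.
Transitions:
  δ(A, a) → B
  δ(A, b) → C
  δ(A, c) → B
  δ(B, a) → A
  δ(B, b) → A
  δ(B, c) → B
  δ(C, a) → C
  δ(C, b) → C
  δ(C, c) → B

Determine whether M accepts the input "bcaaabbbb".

accepted

A --b--> C
C --c--> B
B --a--> A
A --a--> B
B --a--> A
A --b--> C
C --b--> C
C --b--> C
C --b--> C
End in state C, which is an accepting state.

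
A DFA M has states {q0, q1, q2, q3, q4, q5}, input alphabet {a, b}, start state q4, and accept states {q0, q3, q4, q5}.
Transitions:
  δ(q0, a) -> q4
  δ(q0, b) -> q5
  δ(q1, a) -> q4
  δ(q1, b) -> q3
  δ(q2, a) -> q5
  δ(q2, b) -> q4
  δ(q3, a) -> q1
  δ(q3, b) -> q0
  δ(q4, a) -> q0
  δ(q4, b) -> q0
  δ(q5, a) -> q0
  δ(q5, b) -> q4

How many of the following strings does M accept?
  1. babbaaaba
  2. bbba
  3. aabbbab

babbaaaba: accepted
bbba: accepted
aabbbab: accepted

3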